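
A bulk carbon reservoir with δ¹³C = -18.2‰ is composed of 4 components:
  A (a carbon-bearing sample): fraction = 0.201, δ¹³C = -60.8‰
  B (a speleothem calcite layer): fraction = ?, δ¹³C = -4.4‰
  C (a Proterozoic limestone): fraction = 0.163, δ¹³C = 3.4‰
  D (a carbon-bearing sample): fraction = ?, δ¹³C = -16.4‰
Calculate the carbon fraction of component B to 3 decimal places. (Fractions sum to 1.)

0.325

Let f_B and f_D be the unknown fractions; fractions sum to 1 so f_B + f_D = 0.636.
Mass balance: Σ fᵢ·δᵢ = δ_bulk ⇒ f_B·(-4.4) + f_D·(-16.4) = -18.2 − (-11.667) = -6.533
Substitute f_D = 0.636 − f_B:
f_B·(-4.4 − -16.4) = -6.533 − 0.636×(-16.4) = 3.897
f_B = 3.897 / 12.0 = 0.3248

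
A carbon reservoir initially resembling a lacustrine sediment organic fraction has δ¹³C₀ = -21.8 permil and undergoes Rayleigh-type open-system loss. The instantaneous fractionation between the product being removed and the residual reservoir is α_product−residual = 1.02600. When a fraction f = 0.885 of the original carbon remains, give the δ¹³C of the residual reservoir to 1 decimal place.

-24.9 permil

Rayleigh residual: δ_res = (δ₀ + 1000)·f^(α−1) − 1000
α − 1 = 0.02600
f^(α−1) = 0.885^(0.02600) = 0.996829
δ_res = (-21.8 + 1000) × 0.996829 − 1000 = 975.098 − 1000 = -24.90 permil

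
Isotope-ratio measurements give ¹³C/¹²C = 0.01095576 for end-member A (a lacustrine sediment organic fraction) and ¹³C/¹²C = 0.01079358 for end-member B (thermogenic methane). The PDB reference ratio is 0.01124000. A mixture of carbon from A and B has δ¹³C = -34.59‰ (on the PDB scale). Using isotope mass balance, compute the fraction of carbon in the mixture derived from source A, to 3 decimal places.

δ_A = (0.01095576/0.01124000 − 1)×1000 = (0.974712 − 1)×1000 = -25.288‰
δ_B = (0.01079358/0.01124000 − 1)×1000 = (0.960283 − 1)×1000 = -39.717‰
f_A = (δ_mix − δ_B)/(δ_A − δ_B) = (-34.59 − (-39.717))/(-25.288 − (-39.717))
f_A = 5.127 / 14.429 = 0.3553

0.355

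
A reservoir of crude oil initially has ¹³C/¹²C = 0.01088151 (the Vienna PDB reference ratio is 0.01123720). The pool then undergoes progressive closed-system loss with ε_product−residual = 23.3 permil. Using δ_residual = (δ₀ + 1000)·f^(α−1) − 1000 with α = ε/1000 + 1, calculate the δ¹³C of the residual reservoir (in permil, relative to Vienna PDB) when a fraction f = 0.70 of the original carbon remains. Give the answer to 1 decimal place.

δ₀ = (0.01088151/0.01123720 − 1)×1000 = (0.968347 − 1)×1000 = -31.653 permil
α − 1 = ε/1000 = 0.0233
f^(α−1) = 0.70^(0.0233) = 0.991724
δ_res = (-31.653 + 1000) × 0.991724 − 1000 = 960.333 − 1000 = -39.67 permil

-39.7 permil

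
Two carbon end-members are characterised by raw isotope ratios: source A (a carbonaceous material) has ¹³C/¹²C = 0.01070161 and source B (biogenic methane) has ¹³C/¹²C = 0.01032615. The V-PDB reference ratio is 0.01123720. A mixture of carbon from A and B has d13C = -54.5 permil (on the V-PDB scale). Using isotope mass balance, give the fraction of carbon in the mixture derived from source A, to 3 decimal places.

δ_A = (0.01070161/0.01123720 − 1)×1000 = (0.952338 − 1)×1000 = -47.662 permil
δ_B = (0.01032615/0.01123720 − 1)×1000 = (0.918926 − 1)×1000 = -81.074 permil
f_A = (δ_mix − δ_B)/(δ_A − δ_B) = (-54.5 − (-81.074))/(-47.662 − (-81.074))
f_A = 26.574 / 33.412 = 0.7954

0.795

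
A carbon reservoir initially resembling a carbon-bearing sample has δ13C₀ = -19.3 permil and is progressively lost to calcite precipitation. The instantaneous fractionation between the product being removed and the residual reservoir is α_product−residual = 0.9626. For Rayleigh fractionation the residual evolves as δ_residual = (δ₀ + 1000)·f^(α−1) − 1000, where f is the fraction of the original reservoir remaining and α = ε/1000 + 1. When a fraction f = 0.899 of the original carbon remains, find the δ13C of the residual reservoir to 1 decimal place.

Rayleigh residual: δ_res = (δ₀ + 1000)·f^(α−1) − 1000
α − 1 = -0.03740
f^(α−1) = 0.899^(-0.03740) = 1.003990
δ_res = (-19.3 + 1000) × 1.003990 − 1000 = 984.613 − 1000 = -15.39 permil

-15.4 permil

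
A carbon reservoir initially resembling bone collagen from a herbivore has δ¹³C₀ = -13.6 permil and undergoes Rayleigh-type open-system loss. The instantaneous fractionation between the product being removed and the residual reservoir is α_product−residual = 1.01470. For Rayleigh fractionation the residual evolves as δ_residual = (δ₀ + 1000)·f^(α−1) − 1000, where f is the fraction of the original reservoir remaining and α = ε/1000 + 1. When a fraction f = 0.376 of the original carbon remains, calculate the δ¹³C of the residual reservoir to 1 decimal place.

-27.7 permil

Rayleigh residual: δ_res = (δ₀ + 1000)·f^(α−1) − 1000
α − 1 = 0.01470
f^(α−1) = 0.376^(0.01470) = 0.985724
δ_res = (-13.6 + 1000) × 0.985724 − 1000 = 972.318 − 1000 = -27.68 permil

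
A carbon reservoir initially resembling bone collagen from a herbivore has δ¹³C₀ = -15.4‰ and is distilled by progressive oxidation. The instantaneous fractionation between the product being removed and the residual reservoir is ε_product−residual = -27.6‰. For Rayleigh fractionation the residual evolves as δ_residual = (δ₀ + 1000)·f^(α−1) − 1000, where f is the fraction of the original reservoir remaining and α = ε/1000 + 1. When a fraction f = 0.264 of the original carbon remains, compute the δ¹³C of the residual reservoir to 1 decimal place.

Rayleigh residual: δ_res = (δ₀ + 1000)·f^(α−1) − 1000
α = ε/1000 + 1 = 0.97240, so α − 1 = -0.02760
f^(α−1) = 0.264^(-0.02760) = 1.037442
δ_res = (-15.4 + 1000) × 1.037442 − 1000 = 1021.465 − 1000 = 21.47‰

21.5‰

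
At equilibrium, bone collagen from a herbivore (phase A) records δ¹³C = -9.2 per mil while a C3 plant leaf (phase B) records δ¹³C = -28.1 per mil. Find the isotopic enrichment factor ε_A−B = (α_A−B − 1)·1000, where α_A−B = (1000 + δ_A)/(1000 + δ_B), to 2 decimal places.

α_A−B = (1000 + -9.2) / (1000 + -28.1) = 990.8 / 971.9 = 1.019446
ε_A−B = (1.019446 − 1) × 1000 = 19.446 per mil
(The approximation ε ≈ δ_A − δ_B would give 18.9 per mil.)

19.45 per mil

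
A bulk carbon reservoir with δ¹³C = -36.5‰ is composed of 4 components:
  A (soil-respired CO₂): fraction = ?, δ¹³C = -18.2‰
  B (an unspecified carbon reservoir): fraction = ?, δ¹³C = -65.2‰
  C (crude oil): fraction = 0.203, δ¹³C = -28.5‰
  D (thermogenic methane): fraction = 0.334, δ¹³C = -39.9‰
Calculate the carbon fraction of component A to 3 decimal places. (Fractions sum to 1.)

0.272

Let f_A and f_B be the unknown fractions; fractions sum to 1 so f_A + f_B = 0.463.
Mass balance: Σ fᵢ·δᵢ = δ_bulk ⇒ f_A·(-18.2) + f_B·(-65.2) = -36.5 − (-19.112) = -17.388
Substitute f_B = 0.463 − f_A:
f_A·(-18.2 − -65.2) = -17.388 − 0.463×(-65.2) = 12.800
f_A = 12.800 / 47.0 = 0.2723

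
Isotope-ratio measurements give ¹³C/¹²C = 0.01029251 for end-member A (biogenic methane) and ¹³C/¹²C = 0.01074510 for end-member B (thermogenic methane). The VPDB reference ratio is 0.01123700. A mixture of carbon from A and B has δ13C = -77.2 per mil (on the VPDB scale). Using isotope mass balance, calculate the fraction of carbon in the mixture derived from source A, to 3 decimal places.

δ_A = (0.01029251/0.01123700 − 1)×1000 = (0.915948 − 1)×1000 = -84.052 per mil
δ_B = (0.01074510/0.01123700 − 1)×1000 = (0.956225 − 1)×1000 = -43.775 per mil
f_A = (δ_mix − δ_B)/(δ_A − δ_B) = (-77.2 − (-43.775))/(-84.052 − (-43.775))
f_A = -33.425 / -40.277 = 0.8299

0.830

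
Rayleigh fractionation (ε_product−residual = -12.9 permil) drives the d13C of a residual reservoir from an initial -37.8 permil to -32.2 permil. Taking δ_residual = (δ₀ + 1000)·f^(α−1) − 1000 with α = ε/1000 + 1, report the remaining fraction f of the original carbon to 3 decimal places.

α − 1 = ε/1000 = -0.0129
(δ_res + 1000)/(δ₀ + 1000) = (-32.2 + 1000)/(-37.8 + 1000) = 967.8/962.2 = 1.005820
f = 1.005820^(1/-0.0129) = exp(ln(1.005820)/-0.0129) = exp(0.00580/-0.0129)
f = exp(-0.4499) = 0.6377

0.638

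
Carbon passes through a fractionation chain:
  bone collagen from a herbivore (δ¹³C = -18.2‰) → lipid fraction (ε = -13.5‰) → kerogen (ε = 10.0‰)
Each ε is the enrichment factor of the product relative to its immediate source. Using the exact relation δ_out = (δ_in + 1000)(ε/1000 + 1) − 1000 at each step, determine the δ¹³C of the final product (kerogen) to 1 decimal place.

-21.8‰

step 1: δ = (-18.20 + 1000)·(-13.5/1000 + 1) − 1000 = -31.45‰
step 2: δ = (-31.45 + 1000)·(10.0/1000 + 1) − 1000 = -21.77‰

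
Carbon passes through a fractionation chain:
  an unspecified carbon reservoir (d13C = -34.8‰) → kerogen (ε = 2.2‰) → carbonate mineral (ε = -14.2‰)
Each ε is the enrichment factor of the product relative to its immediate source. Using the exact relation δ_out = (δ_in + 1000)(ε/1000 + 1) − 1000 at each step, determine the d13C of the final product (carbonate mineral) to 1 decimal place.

-46.4‰

step 1: δ = (-34.80 + 1000)·(2.2/1000 + 1) − 1000 = -32.68‰
step 2: δ = (-32.68 + 1000)·(-14.2/1000 + 1) − 1000 = -46.41‰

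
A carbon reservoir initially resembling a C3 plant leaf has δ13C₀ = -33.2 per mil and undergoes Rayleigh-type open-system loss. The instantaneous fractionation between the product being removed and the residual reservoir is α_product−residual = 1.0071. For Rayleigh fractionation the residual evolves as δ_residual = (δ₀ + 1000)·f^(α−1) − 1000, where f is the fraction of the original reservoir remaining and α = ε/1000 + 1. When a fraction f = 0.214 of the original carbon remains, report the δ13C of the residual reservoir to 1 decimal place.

Rayleigh residual: δ_res = (δ₀ + 1000)·f^(α−1) − 1000
α − 1 = 0.00710
f^(α−1) = 0.214^(0.00710) = 0.989113
δ_res = (-33.2 + 1000) × 0.989113 − 1000 = 956.275 − 1000 = -43.73 per mil

-43.7 per mil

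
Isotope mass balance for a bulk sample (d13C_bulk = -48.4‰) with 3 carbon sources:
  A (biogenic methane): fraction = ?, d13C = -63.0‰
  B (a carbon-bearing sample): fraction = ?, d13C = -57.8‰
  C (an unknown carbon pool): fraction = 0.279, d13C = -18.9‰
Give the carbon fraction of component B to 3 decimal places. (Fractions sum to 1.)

0.442

Let f_B and f_A be the unknown fractions; fractions sum to 1 so f_B + f_A = 0.721.
Mass balance: Σ fᵢ·δᵢ = δ_bulk ⇒ f_B·(-57.8) + f_A·(-63.0) = -48.4 − (-5.273) = -43.127
Substitute f_A = 0.721 − f_B:
f_B·(-57.8 − -63.0) = -43.127 − 0.721×(-63.0) = 2.296
f_B = 2.296 / 5.2 = 0.4416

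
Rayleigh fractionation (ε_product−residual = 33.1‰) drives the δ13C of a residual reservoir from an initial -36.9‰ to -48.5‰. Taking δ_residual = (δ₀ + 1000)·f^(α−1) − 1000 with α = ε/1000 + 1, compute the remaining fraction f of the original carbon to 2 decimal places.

0.69

α − 1 = ε/1000 = 0.0331
(δ_res + 1000)/(δ₀ + 1000) = (-48.5 + 1000)/(-36.9 + 1000) = 951.5/963.1 = 0.987956
f = 0.987956^(1/0.0331) = exp(ln(0.987956)/0.0331) = exp(-0.01212/0.0331)
f = exp(-0.3661) = 0.6934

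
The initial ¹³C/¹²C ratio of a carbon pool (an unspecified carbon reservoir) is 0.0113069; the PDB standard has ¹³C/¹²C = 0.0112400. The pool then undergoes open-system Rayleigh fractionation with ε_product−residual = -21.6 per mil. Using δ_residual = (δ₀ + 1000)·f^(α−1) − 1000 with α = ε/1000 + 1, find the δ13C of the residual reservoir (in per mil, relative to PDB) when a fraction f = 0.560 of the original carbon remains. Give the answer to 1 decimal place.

18.6 per mil

δ₀ = (0.0113069/0.0112400 − 1)×1000 = (1.005952 − 1)×1000 = 5.952 per mil
α − 1 = ε/1000 = -0.0216
f^(α−1) = 0.560^(-0.0216) = 1.012603
δ_res = (5.952 + 1000) × 1.012603 − 1000 = 1018.630 − 1000 = 18.63 per mil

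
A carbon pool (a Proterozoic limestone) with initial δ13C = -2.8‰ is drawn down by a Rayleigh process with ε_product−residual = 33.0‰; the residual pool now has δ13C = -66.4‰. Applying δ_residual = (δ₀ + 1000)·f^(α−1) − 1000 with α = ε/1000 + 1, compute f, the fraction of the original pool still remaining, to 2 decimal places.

0.14

α − 1 = ε/1000 = 0.0330
(δ_res + 1000)/(δ₀ + 1000) = (-66.4 + 1000)/(-2.8 + 1000) = 933.6/997.2 = 0.936221
f = 0.936221^(1/0.0330) = exp(ln(0.936221)/0.0330) = exp(-0.06590/0.0330)
f = exp(-1.9971) = 0.1357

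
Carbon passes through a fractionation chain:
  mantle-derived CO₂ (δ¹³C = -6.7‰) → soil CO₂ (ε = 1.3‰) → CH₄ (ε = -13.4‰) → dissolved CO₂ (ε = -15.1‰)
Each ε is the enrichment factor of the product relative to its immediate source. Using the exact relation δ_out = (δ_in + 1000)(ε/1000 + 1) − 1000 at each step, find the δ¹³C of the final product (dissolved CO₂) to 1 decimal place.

-33.6‰

step 1: δ = (-6.70 + 1000)·(1.3/1000 + 1) − 1000 = -5.41‰
step 2: δ = (-5.41 + 1000)·(-13.4/1000 + 1) − 1000 = -18.74‰
step 3: δ = (-18.74 + 1000)·(-15.1/1000 + 1) − 1000 = -33.55‰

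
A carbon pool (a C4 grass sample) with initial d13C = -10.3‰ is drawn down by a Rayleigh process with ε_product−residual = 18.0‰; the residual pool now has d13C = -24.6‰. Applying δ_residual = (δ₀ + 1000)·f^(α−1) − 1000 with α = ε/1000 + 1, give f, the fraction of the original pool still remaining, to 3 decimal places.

α − 1 = ε/1000 = 0.0180
(δ_res + 1000)/(δ₀ + 1000) = (-24.6 + 1000)/(-10.3 + 1000) = 975.4/989.7 = 0.985551
f = 0.985551^(1/0.0180) = exp(ln(0.985551)/0.0180) = exp(-0.01455/0.0180)
f = exp(-0.8086) = 0.4455

0.445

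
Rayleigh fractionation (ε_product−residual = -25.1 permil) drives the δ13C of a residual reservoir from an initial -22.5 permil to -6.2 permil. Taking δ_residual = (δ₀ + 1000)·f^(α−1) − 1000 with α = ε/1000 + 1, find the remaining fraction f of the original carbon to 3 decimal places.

α − 1 = ε/1000 = -0.0251
(δ_res + 1000)/(δ₀ + 1000) = (-6.2 + 1000)/(-22.5 + 1000) = 993.8/977.5 = 1.016675
f = 1.016675^(1/-0.0251) = exp(ln(1.016675)/-0.0251) = exp(0.01654/-0.0251)
f = exp(-0.6589) = 0.5174

0.517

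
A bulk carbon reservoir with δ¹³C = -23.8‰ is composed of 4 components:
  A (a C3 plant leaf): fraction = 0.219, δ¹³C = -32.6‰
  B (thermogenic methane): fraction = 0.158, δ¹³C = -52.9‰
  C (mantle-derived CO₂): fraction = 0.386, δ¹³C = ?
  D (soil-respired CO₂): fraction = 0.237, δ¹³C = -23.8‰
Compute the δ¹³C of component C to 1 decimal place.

-6.9‰

Isotope mass balance: δ_bulk = Σ fᵢ·δᵢ.
-23.8 = 0.219×(-32.6) + 0.158×(-52.9) + 0.386×δ_C + 0.237×(-23.8)
0.386·δ_C = -23.8 − (-21.138) = -2.662
δ_C = -2.662 / 0.386 = -6.90‰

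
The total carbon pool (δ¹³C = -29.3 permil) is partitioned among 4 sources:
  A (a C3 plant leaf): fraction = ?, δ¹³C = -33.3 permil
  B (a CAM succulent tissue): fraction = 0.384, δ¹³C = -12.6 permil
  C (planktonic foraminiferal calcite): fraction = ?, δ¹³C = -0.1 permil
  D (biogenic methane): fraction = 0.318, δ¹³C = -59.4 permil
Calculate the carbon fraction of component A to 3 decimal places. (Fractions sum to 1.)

Let f_A and f_C be the unknown fractions; fractions sum to 1 so f_A + f_C = 0.298.
Mass balance: Σ fᵢ·δᵢ = δ_bulk ⇒ f_A·(-33.3) + f_C·(-0.1) = -29.3 − (-23.728) = -5.572
Substitute f_C = 0.298 − f_A:
f_A·(-33.3 − -0.1) = -5.572 − 0.298×(-0.1) = -5.543
f_A = -5.543 / -33.2 = 0.1669

0.167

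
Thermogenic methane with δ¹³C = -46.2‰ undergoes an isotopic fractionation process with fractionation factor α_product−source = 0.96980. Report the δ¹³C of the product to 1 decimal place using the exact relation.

-75.0‰

δ_product = (δ_source + 1000)·α − 1000
δ_product = (-46.2 + 1000) × 0.96980 − 1000
δ_product = 924.995 − 1000 = -75.00‰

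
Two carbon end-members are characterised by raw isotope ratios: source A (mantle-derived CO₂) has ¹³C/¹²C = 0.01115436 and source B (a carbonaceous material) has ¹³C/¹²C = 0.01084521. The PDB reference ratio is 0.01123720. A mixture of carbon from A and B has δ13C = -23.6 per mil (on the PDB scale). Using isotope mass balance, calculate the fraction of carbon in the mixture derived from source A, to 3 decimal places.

δ_A = (0.01115436/0.01123720 − 1)×1000 = (0.992628 − 1)×1000 = -7.372 per mil
δ_B = (0.01084521/0.01123720 − 1)×1000 = (0.965117 − 1)×1000 = -34.883 per mil
f_A = (δ_mix − δ_B)/(δ_A − δ_B) = (-23.6 − (-34.883))/(-7.372 − (-34.883))
f_A = 11.283 / 27.511 = 0.4101

0.410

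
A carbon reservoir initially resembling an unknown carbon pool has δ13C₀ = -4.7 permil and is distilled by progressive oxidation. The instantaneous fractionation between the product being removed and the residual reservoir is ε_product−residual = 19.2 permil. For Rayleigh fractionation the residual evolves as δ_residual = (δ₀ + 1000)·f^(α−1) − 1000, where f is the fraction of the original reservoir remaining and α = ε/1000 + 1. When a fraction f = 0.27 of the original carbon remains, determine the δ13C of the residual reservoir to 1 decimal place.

-29.4 permil

Rayleigh residual: δ_res = (δ₀ + 1000)·f^(α−1) − 1000
α = ε/1000 + 1 = 1.01920, so α − 1 = 0.01920
f^(α−1) = 0.27^(0.01920) = 0.975174
δ_res = (-4.7 + 1000) × 0.975174 − 1000 = 970.591 − 1000 = -29.41 permil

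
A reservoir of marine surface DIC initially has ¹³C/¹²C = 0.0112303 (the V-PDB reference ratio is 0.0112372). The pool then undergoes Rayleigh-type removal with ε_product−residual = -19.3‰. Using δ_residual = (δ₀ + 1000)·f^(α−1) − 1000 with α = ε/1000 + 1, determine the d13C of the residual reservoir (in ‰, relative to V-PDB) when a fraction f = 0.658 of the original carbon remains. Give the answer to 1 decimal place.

δ₀ = (0.0112303/0.0112372 − 1)×1000 = (0.999386 − 1)×1000 = -0.614‰
α − 1 = ε/1000 = -0.0193
f^(α−1) = 0.658^(-0.0193) = 1.008111
δ_res = (-0.614 + 1000) × 1.008111 − 1000 = 1007.492 − 1000 = 7.49‰

7.5‰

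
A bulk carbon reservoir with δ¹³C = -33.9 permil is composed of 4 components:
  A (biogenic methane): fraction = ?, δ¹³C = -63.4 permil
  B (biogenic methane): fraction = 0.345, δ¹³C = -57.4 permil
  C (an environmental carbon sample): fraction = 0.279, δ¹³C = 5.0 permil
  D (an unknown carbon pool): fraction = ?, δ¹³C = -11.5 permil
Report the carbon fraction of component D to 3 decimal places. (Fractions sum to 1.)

0.161

Let f_D and f_A be the unknown fractions; fractions sum to 1 so f_D + f_A = 0.376.
Mass balance: Σ fᵢ·δᵢ = δ_bulk ⇒ f_D·(-11.5) + f_A·(-63.4) = -33.9 − (-18.408) = -15.492
Substitute f_A = 0.376 − f_D:
f_D·(-11.5 − -63.4) = -15.492 − 0.376×(-63.4) = 8.346
f_D = 8.346 / 51.9 = 0.1608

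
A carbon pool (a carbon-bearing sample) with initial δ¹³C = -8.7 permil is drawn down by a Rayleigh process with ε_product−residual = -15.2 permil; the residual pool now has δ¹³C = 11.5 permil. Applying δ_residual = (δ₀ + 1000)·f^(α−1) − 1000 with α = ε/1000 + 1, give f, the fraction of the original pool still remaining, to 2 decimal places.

0.27

α − 1 = ε/1000 = -0.0152
(δ_res + 1000)/(δ₀ + 1000) = (11.5 + 1000)/(-8.7 + 1000) = 1011.5/991.3 = 1.020377
f = 1.020377^(1/-0.0152) = exp(ln(1.020377)/-0.0152) = exp(0.02017/-0.0152)
f = exp(-1.3271) = 0.2652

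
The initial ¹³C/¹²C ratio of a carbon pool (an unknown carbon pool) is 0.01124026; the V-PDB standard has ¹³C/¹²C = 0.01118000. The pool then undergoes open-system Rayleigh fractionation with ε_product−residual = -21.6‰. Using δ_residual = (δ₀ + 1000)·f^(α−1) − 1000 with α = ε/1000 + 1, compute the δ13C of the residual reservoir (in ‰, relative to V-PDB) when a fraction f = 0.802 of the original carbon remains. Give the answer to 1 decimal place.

δ₀ = (0.01124026/0.01118000 − 1)×1000 = (1.005390 − 1)×1000 = 5.390‰
α − 1 = ε/1000 = -0.0216
f^(α−1) = 0.802^(-0.0216) = 1.004777
δ_res = (5.390 + 1000) × 1.004777 − 1000 = 1010.193 − 1000 = 10.19‰

10.2‰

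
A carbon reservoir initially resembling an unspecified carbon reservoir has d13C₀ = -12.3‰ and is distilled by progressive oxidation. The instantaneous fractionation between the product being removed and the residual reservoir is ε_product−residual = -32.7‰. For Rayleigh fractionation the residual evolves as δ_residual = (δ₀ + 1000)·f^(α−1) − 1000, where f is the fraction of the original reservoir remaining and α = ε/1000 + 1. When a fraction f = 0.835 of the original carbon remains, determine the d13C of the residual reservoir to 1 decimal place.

Rayleigh residual: δ_res = (δ₀ + 1000)·f^(α−1) − 1000
α = ε/1000 + 1 = 0.96730, so α − 1 = -0.03270
f^(α−1) = 0.835^(-0.03270) = 1.005914
δ_res = (-12.3 + 1000) × 1.005914 − 1000 = 993.541 − 1000 = -6.46‰

-6.5‰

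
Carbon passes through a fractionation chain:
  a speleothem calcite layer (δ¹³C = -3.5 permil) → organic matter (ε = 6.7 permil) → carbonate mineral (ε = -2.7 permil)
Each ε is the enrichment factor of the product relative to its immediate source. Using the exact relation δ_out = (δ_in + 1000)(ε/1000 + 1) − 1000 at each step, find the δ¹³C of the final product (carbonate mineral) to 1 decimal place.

step 1: δ = (-3.50 + 1000)·(6.7/1000 + 1) − 1000 = 3.18 permil
step 2: δ = (3.18 + 1000)·(-2.7/1000 + 1) − 1000 = 0.47 permil

0.5 permil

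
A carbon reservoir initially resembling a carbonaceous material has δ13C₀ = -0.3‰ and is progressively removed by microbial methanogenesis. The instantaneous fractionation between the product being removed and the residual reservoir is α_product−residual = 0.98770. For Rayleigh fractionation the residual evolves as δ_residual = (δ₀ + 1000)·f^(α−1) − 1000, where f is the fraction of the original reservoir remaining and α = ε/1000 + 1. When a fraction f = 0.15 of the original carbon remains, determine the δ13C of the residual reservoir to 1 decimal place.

Rayleigh residual: δ_res = (δ₀ + 1000)·f^(α−1) − 1000
α − 1 = -0.01230
f^(α−1) = 0.15^(-0.01230) = 1.023609
δ_res = (-0.3 + 1000) × 1.023609 − 1000 = 1023.302 − 1000 = 23.30‰

23.3‰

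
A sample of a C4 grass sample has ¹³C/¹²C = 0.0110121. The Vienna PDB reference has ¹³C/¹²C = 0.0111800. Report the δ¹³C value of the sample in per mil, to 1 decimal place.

δ¹³C = (R_sample / R_standard − 1) × 1000
R_sample / R_standard = 0.0110121 / 0.0111800 = 0.984982
δ¹³C = (0.984982 − 1) × 1000 = -15.02 per mil

-15.0 per mil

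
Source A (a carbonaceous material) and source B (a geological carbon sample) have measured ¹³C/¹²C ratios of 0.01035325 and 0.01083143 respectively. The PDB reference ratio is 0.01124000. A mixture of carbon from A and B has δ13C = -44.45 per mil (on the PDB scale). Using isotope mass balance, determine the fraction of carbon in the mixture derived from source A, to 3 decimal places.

0.190

δ_A = (0.01035325/0.01124000 − 1)×1000 = (0.921108 − 1)×1000 = -78.892 per mil
δ_B = (0.01083143/0.01124000 − 1)×1000 = (0.963650 − 1)×1000 = -36.350 per mil
f_A = (δ_mix − δ_B)/(δ_A − δ_B) = (-44.45 − (-36.350))/(-78.892 − (-36.350))
f_A = -8.100 / -42.543 = 0.1904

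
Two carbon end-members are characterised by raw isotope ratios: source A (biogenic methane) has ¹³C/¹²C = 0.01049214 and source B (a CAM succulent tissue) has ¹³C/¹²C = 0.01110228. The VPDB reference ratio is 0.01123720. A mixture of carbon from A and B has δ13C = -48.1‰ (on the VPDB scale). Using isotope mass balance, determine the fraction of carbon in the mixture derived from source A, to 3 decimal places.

0.665

δ_A = (0.01049214/0.01123720 − 1)×1000 = (0.933697 − 1)×1000 = -66.303‰
δ_B = (0.01110228/0.01123720 − 1)×1000 = (0.987993 − 1)×1000 = -12.007‰
f_A = (δ_mix − δ_B)/(δ_A − δ_B) = (-48.1 − (-12.007))/(-66.303 − (-12.007))
f_A = -36.093 / -54.296 = 0.6647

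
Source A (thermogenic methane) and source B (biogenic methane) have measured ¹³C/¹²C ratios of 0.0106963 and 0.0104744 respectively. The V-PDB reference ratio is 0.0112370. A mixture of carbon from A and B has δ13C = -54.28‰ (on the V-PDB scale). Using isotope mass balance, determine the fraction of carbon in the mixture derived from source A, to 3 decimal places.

δ_A = (0.0106963/0.0112370 − 1)×1000 = (0.951882 − 1)×1000 = -48.118‰
δ_B = (0.0104744/0.0112370 − 1)×1000 = (0.932135 − 1)×1000 = -67.865‰
f_A = (δ_mix − δ_B)/(δ_A − δ_B) = (-54.28 − (-67.865))/(-48.118 − (-67.865))
f_A = 13.585 / 19.747 = 0.6879

0.688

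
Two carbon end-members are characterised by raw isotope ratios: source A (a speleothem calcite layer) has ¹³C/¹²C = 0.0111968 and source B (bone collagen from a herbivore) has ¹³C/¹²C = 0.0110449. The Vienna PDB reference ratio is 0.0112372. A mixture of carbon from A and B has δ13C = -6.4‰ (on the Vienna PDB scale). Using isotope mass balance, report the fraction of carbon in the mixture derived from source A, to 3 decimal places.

0.793

δ_A = (0.0111968/0.0112372 − 1)×1000 = (0.996405 − 1)×1000 = -3.595‰
δ_B = (0.0110449/0.0112372 − 1)×1000 = (0.982887 − 1)×1000 = -17.113‰
f_A = (δ_mix − δ_B)/(δ_A − δ_B) = (-6.4 − (-17.113))/(-3.595 − (-17.113))
f_A = 10.713 / 13.518 = 0.7925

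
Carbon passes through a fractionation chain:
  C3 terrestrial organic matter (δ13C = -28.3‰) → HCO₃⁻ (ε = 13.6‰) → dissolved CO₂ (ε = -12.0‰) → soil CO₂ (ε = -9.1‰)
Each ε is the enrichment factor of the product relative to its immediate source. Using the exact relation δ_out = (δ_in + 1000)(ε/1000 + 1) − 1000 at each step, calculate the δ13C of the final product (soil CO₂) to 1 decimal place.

step 1: δ = (-28.30 + 1000)·(13.6/1000 + 1) − 1000 = -15.08‰
step 2: δ = (-15.08 + 1000)·(-12.0/1000 + 1) − 1000 = -26.90‰
step 3: δ = (-26.90 + 1000)·(-9.1/1000 + 1) − 1000 = -35.76‰

-35.8‰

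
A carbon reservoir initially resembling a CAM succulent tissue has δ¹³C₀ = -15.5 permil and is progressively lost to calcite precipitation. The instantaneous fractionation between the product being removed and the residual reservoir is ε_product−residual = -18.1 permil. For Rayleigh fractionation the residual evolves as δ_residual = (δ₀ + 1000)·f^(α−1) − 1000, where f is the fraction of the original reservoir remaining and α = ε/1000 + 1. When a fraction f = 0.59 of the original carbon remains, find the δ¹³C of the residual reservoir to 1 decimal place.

-6.1 permil

Rayleigh residual: δ_res = (δ₀ + 1000)·f^(α−1) − 1000
α = ε/1000 + 1 = 0.98190, so α − 1 = -0.01810
f^(α−1) = 0.59^(-0.01810) = 1.009596
δ_res = (-15.5 + 1000) × 1.009596 − 1000 = 993.947 − 1000 = -6.05 permil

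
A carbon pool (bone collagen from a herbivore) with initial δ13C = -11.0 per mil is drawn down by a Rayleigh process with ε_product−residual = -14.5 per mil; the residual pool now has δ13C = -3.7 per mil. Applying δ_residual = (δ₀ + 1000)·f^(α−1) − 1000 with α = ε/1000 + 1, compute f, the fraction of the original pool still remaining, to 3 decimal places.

α − 1 = ε/1000 = -0.0145
(δ_res + 1000)/(δ₀ + 1000) = (-3.7 + 1000)/(-11.0 + 1000) = 996.3/989.0 = 1.007381
f = 1.007381^(1/-0.0145) = exp(ln(1.007381)/-0.0145) = exp(0.00735/-0.0145)
f = exp(-0.5072) = 0.6022

0.602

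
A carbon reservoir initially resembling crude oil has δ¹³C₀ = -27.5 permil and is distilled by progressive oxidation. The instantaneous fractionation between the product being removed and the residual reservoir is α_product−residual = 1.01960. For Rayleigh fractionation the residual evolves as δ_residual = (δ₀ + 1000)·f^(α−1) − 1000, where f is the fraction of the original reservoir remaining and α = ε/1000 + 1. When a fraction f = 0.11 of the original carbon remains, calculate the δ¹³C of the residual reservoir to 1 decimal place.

Rayleigh residual: δ_res = (δ₀ + 1000)·f^(α−1) − 1000
α − 1 = 0.01960
f^(α−1) = 0.11^(0.01960) = 0.957660
δ_res = (-27.5 + 1000) × 0.957660 − 1000 = 931.324 − 1000 = -68.68 permil

-68.7 permil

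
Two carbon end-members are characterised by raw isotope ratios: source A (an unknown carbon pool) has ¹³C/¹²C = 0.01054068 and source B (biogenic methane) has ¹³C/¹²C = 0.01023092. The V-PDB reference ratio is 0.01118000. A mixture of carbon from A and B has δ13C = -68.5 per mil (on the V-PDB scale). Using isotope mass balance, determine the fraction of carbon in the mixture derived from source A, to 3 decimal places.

δ_A = (0.01054068/0.01118000 − 1)×1000 = (0.942816 − 1)×1000 = -57.184 per mil
δ_B = (0.01023092/0.01118000 − 1)×1000 = (0.915109 − 1)×1000 = -84.891 per mil
f_A = (δ_mix − δ_B)/(δ_A − δ_B) = (-68.5 − (-84.891))/(-57.184 − (-84.891))
f_A = 16.391 / 27.707 = 0.5916

0.592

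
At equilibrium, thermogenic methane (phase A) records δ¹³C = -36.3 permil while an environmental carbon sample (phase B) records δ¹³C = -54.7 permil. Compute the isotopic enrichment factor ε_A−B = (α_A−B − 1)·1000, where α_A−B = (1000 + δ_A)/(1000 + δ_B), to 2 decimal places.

α_A−B = (1000 + -36.3) / (1000 + -54.7) = 963.7 / 945.3 = 1.019465
ε_A−B = (1.019465 − 1) × 1000 = 19.465 permil
(The approximation ε ≈ δ_A − δ_B would give 18.4 permil.)

19.46 permil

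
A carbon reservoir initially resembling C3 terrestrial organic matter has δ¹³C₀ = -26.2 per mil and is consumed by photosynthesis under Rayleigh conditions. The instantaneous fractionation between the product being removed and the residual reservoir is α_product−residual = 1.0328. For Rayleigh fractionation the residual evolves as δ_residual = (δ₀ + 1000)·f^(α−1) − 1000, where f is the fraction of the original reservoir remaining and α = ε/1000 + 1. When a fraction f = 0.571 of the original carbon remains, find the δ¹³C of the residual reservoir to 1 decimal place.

Rayleigh residual: δ_res = (δ₀ + 1000)·f^(α−1) − 1000
α − 1 = 0.03280
f^(α−1) = 0.571^(0.03280) = 0.981788
δ_res = (-26.2 + 1000) × 0.981788 − 1000 = 956.065 − 1000 = -43.93 per mil

-43.9 per mil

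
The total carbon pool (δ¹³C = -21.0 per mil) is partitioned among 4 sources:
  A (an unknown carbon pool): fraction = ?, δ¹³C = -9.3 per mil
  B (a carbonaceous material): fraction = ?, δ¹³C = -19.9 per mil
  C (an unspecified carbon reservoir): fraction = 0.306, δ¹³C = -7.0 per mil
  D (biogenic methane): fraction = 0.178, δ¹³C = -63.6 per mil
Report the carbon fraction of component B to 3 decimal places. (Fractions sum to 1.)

0.258

Let f_B and f_A be the unknown fractions; fractions sum to 1 so f_B + f_A = 0.516.
Mass balance: Σ fᵢ·δᵢ = δ_bulk ⇒ f_B·(-19.9) + f_A·(-9.3) = -21.0 − (-13.463) = -7.537
Substitute f_A = 0.516 − f_B:
f_B·(-19.9 − -9.3) = -7.537 − 0.516×(-9.3) = -2.738
f_B = -2.738 / -10.6 = 0.2583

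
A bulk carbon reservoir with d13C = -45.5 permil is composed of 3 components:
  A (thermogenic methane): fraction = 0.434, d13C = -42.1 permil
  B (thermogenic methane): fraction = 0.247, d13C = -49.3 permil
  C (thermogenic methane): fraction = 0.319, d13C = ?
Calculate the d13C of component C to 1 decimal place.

Isotope mass balance: δ_bulk = Σ fᵢ·δᵢ.
-45.5 = 0.434×(-42.1) + 0.247×(-49.3) + 0.319×δ_C
0.319·δ_C = -45.5 − (-30.448) = -15.052
δ_C = -15.052 / 0.319 = -47.18 permil

-47.2 permil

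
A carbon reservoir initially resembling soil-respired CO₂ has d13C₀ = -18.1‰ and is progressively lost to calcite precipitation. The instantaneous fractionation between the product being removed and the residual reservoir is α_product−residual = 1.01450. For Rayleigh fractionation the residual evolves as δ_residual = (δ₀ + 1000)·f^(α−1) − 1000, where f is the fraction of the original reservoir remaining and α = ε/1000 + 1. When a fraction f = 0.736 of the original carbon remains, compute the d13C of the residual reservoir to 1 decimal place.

Rayleigh residual: δ_res = (δ₀ + 1000)·f^(α−1) − 1000
α − 1 = 0.01450
f^(α−1) = 0.736^(0.01450) = 0.995565
δ_res = (-18.1 + 1000) × 0.995565 − 1000 = 977.546 − 1000 = -22.45‰

-22.5‰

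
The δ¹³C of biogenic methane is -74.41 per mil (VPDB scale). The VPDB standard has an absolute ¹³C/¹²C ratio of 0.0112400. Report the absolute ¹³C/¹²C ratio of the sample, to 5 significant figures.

0.010404

R_sample = R_standard × (δ¹³C/1000 + 1)
R_sample = 0.0112400 × (-74.41/1000 + 1) = 0.0112400 × 0.925590
R_sample = 0.0104036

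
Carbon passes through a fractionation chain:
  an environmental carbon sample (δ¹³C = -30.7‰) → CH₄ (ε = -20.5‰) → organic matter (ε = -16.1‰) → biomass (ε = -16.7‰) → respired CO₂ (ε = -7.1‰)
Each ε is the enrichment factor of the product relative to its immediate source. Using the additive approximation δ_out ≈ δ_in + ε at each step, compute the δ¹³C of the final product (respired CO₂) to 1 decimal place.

-91.1‰

step 1: δ ≈ -30.7 + (-20.5) = -51.2‰
step 2: δ ≈ -51.2 + (-16.1) = -67.3‰
step 3: δ ≈ -67.3 + (-16.7) = -84.0‰
step 4: δ ≈ -84.0 + (-7.1) = -91.1‰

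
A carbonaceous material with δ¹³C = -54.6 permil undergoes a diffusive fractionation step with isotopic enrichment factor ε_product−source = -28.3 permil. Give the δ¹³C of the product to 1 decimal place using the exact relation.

-81.4 permil

To first order, δ_product ≈ δ_source + ε = -82.9 permil.
Exactly, δ_product = (δ_source + 1000)·(ε/1000 + 1) − 1000.
δ_product = (-54.6 + 1000) × (-28.3/1000 + 1) − 1000
δ_product = -81.35 permil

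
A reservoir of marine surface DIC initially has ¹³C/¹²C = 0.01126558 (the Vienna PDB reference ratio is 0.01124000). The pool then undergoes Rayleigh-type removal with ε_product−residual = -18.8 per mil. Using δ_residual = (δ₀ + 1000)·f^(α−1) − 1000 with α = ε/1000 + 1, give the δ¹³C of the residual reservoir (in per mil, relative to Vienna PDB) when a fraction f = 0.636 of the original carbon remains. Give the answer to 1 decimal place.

δ₀ = (0.01126558/0.01124000 − 1)×1000 = (1.002276 − 1)×1000 = 2.276 per mil
α − 1 = ε/1000 = -0.0188
f^(α−1) = 0.636^(-0.0188) = 1.008544
δ_res = (2.276 + 1000) × 1.008544 − 1000 = 1010.840 − 1000 = 10.84 per mil

10.8 per mil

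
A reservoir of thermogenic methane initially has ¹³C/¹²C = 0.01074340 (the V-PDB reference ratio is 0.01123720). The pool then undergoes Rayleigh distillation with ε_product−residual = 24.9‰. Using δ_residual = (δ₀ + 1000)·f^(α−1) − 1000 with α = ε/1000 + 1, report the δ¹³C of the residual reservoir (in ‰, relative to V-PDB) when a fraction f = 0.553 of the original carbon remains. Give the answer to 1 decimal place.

δ₀ = (0.01074340/0.01123720 − 1)×1000 = (0.956057 − 1)×1000 = -43.943‰
α − 1 = ε/1000 = 0.0249
f^(α−1) = 0.553^(0.0249) = 0.985358
δ_res = (-43.943 + 1000) × 0.985358 − 1000 = 942.058 − 1000 = -57.94‰

-57.9‰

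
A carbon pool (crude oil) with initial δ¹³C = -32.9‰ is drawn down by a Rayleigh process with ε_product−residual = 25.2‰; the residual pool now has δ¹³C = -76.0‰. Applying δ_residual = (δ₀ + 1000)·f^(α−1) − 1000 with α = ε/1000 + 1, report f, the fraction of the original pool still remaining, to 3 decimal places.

0.164

α − 1 = ε/1000 = 0.0252
(δ_res + 1000)/(δ₀ + 1000) = (-76.0 + 1000)/(-32.9 + 1000) = 924.0/967.1 = 0.955434
f = 0.955434^(1/0.0252) = exp(ln(0.955434)/0.0252) = exp(-0.04559/0.0252)
f = exp(-1.8091) = 0.1638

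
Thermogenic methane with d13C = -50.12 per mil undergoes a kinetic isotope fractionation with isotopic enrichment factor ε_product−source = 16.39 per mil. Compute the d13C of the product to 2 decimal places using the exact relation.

To first order, δ_product ≈ δ_source + ε = -33.73 per mil.
Exactly, δ_product = (δ_source + 1000)·(ε/1000 + 1) − 1000.
δ_product = (-50.12 + 1000) × (16.39/1000 + 1) − 1000
δ_product = -34.551 per mil

-34.55 per mil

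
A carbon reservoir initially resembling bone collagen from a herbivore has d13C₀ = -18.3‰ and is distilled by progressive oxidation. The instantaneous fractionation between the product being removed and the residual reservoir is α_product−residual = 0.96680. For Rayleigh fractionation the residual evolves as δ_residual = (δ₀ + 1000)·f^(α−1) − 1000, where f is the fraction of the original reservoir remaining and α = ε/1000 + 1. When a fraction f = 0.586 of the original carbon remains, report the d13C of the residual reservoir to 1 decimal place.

-0.7‰

Rayleigh residual: δ_res = (δ₀ + 1000)·f^(α−1) − 1000
α − 1 = -0.03320
f^(α−1) = 0.586^(-0.03320) = 1.017902
δ_res = (-18.3 + 1000) × 1.017902 − 1000 = 999.274 − 1000 = -0.73‰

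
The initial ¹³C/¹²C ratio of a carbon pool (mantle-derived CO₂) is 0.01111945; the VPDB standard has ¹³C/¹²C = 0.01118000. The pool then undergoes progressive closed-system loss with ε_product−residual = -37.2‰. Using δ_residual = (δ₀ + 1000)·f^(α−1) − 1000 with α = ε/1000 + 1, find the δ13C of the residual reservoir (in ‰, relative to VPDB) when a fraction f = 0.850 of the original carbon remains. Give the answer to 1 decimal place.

0.6‰

δ₀ = (0.01111945/0.01118000 − 1)×1000 = (0.994584 − 1)×1000 = -5.416‰
α − 1 = ε/1000 = -0.0372
f^(α−1) = 0.850^(-0.0372) = 1.006064
δ_res = (-5.416 + 1000) × 1.006064 − 1000 = 1000.615 − 1000 = 0.62‰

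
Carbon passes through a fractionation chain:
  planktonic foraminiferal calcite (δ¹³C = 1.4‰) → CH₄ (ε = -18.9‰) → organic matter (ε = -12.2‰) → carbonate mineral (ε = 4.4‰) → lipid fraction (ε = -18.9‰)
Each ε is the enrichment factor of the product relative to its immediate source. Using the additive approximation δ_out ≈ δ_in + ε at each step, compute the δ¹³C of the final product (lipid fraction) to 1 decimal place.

step 1: δ ≈ 1.4 + (-18.9) = -17.5‰
step 2: δ ≈ -17.5 + (-12.2) = -29.7‰
step 3: δ ≈ -29.7 + (4.4) = -25.3‰
step 4: δ ≈ -25.3 + (-18.9) = -44.2‰

-44.2‰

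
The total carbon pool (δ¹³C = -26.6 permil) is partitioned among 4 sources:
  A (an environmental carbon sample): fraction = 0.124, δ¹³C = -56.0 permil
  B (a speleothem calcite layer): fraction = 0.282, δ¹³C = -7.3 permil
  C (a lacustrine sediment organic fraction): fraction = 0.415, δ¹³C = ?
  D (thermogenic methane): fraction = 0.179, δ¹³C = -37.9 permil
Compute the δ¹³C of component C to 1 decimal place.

Isotope mass balance: δ_bulk = Σ fᵢ·δᵢ.
-26.6 = 0.124×(-56.0) + 0.282×(-7.3) + 0.415×δ_C + 0.179×(-37.9)
0.415·δ_C = -26.6 − (-15.787) = -10.813
δ_C = -10.813 / 0.415 = -26.06 permil

-26.1 permil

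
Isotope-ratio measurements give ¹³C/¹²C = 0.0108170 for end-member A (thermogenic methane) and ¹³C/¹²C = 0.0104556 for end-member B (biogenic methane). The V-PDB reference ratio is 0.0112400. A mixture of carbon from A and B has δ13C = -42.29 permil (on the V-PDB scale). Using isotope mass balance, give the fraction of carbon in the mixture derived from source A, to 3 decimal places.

δ_A = (0.0108170/0.0112400 − 1)×1000 = (0.962367 − 1)×1000 = -37.633 permil
δ_B = (0.0104556/0.0112400 − 1)×1000 = (0.930214 − 1)×1000 = -69.786 permil
f_A = (δ_mix − δ_B)/(δ_A − δ_B) = (-42.29 − (-69.786))/(-37.633 − (-69.786))
f_A = 27.496 / 32.153 = 0.8552

0.855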